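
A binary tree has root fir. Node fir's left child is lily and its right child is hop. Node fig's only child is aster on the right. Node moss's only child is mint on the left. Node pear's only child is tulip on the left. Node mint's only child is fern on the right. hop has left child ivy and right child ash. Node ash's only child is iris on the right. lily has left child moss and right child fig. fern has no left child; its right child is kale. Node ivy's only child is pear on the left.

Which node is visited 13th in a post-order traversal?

hop

Post-order visits the left subtree, then the right subtree, then the node.
At fir: go left to lily.
  At lily: go left to moss.
    At moss: go left to mint.
      At mint: no left child.
      At mint: go right to fern.
        At fern: no left child.
        At fern: go right to kale.
          kale is a leaf — visit kale.
        Visit fern.
      Visit mint.
    At moss: no right child.
    Visit moss.
  At lily: go right to fig.
    At fig: no left child.
    At fig: go right to aster.
      aster is a leaf — visit aster.
    Visit fig.
  Visit lily.
At fir: go right to hop.
  At hop: go left to ivy.
    At ivy: go left to pear.
      At pear: go left to tulip.
        tulip is a leaf — visit tulip.
      At pear: no right child.
      Visit pear.
    At ivy: no right child.
    Visit ivy.
  At hop: go right to ash.
    At ash: no left child.
    At ash: go right to iris.
      iris is a leaf — visit iris.
    Visit ash.
  Visit hop.
Visit fir.
Full post-order sequence: kale, fern, mint, moss, aster, fig, lily, tulip, pear, ivy, iris, ash, hop, fir.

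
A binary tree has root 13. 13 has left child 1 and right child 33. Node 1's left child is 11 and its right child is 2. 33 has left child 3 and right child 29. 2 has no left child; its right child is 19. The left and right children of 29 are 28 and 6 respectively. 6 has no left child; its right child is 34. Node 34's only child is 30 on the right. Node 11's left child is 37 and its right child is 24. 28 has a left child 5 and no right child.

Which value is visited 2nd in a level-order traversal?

1

Level-order visits nodes level by level from the root, left to right within each level.
Level 0: 13
Level 1: 1, 33
Level 2: 11, 2, 3, 29
Level 3: 37, 24, 19, 28, 6
Level 4: 5, 34
Level 5: 30
Full level-order sequence: 13, 1, 33, 11, 2, 3, 29, 37, 24, 19, 28, 6, 5, 34, 30.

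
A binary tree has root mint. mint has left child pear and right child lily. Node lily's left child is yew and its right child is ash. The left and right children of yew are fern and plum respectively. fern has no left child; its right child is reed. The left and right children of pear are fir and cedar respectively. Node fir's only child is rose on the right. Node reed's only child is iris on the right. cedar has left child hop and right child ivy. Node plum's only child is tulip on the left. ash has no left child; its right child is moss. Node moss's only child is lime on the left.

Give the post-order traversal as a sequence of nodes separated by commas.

Post-order visits the left subtree, then the right subtree, then the node.
At mint: go left to pear.
  At pear: go left to fir.
    At fir: no left child.
    At fir: go right to rose.
      rose is a leaf — visit rose.
    Visit fir.
  At pear: go right to cedar.
    At cedar: go left to hop.
      hop is a leaf — visit hop.
    At cedar: go right to ivy.
      ivy is a leaf — visit ivy.
    Visit cedar.
  Visit pear.
At mint: go right to lily.
  At lily: go left to yew.
    At yew: go left to fern.
      At fern: no left child.
      At fern: go right to reed.
        At reed: no left child.
        At reed: go right to iris.
          iris is a leaf — visit iris.
        Visit reed.
      Visit fern.
    At yew: go right to plum.
      At plum: go left to tulip.
        tulip is a leaf — visit tulip.
      At plum: no right child.
      Visit plum.
    Visit yew.
  At lily: go right to ash.
    At ash: no left child.
    At ash: go right to moss.
      At moss: go left to lime.
        lime is a leaf — visit lime.
      At moss: no right child.
      Visit moss.
    Visit ash.
  Visit lily.
Visit mint.

rose, fir, hop, ivy, cedar, pear, iris, reed, fern, tulip, plum, yew, lime, moss, ash, lily, mint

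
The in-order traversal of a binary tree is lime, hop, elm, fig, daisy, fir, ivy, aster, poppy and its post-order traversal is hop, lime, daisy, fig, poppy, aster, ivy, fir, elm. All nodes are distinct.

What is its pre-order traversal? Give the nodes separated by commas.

The last element of post-order is the root; it splits in-order into left and right subtrees.
Root elm: left subtree has 2 nodes {lime, hop}, right has 6 {fig, daisy, fir, ivy, aster, poppy}.
  Root lime: left subtree has 0 nodes { }, right has 1 {hop}.
  Root fir: left subtree has 2 nodes {fig, daisy}, right has 3 {ivy, aster, poppy}.
    Root fig: left subtree has 0 nodes { }, right has 1 {daisy}.
    Root ivy: left subtree has 0 nodes { }, right has 2 {aster, poppy}.
      Root aster: left subtree has 0 nodes { }, right has 1 {poppy}.

elm, lime, hop, fir, fig, daisy, ivy, aster, poppy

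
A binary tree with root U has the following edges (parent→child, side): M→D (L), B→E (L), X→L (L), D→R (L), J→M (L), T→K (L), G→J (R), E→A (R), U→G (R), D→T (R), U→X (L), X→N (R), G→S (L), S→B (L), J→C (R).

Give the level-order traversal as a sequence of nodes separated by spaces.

U X G L N S J B M C E D A R T K

Level-order visits nodes level by level from the root, left to right within each level.
Level 0: U
Level 1: X, G
Level 2: L, N, S, J
Level 3: B, M, C
Level 4: E, D
Level 5: A, R, T
Level 6: K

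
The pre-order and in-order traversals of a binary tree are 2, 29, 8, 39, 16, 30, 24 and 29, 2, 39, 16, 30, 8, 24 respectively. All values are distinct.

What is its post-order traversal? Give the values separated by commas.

The first element of pre-order is the root; it splits in-order into left and right subtrees.
Root 2: left subtree has 1 node {29}, right has 5 {39, 16, 30, 8, 24}.
  Root 8: left subtree has 3 nodes {39, 16, 30}, right has 1 {24}.
    Root 39: left subtree has 0 nodes { }, right has 2 {16, 30}.
      Root 16: left subtree has 0 nodes { }, right has 1 {30}.

29, 30, 16, 39, 24, 8, 2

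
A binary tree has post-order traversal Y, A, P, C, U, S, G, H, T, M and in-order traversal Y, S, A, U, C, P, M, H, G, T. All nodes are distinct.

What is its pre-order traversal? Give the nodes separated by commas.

The last element of post-order is the root; it splits in-order into left and right subtrees.
Root M: left subtree has 6 nodes {Y, S, A, U, C, P}, right has 3 {H, G, T}.
  Root S: left subtree has 1 node {Y}, right has 4 {A, U, C, P}.
    Root U: left subtree has 1 node {A}, right has 2 {C, P}.
      Root C: left subtree has 0 nodes { }, right has 1 {P}.
  Root T: left subtree has 2 nodes {H, G}, right has 0 { }.
    Root H: left subtree has 0 nodes { }, right has 1 {G}.

M, S, Y, U, A, C, P, T, H, G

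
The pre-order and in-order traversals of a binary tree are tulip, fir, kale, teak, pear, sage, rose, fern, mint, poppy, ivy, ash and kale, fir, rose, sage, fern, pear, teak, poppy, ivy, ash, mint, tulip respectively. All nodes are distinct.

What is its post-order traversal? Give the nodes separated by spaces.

The first element of pre-order is the root; it splits in-order into left and right subtrees.
Root tulip: left subtree has 11 nodes {kale, fir, rose, sage, fern, pear, teak, poppy, ivy, ash, mint}, right has 0 { }.
  Root fir: left subtree has 1 node {kale}, right has 9 {rose, sage, fern, pear, teak, poppy, ivy, ash, mint}.
    Root teak: left subtree has 4 nodes {rose, sage, fern, pear}, right has 4 {poppy, ivy, ash, mint}.
      Root pear: left subtree has 3 nodes {rose, sage, fern}, right has 0 { }.
        Root sage: left subtree has 1 node {rose}, right has 1 {fern}.
      Root mint: left subtree has 3 nodes {poppy, ivy, ash}, right has 0 { }.
        Root poppy: left subtree has 0 nodes { }, right has 2 {ivy, ash}.
          Root ivy: left subtree has 0 nodes { }, right has 1 {ash}.

kale rose fern sage pear ash ivy poppy mint teak fir tulip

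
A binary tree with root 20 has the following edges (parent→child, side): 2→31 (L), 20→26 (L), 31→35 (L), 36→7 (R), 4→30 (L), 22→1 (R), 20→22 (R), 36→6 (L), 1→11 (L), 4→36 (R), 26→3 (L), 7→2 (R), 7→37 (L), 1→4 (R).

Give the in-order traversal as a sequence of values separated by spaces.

3 26 20 22 11 1 30 4 6 36 37 7 35 31 2

In-order visits the left subtree, then the node, then the right subtree.
At 20: go left to 26.
  At 26: go left to 3.
    3 is a leaf — visit 3.
  Visit 26.
  At 26: no right child.
Visit 20.
At 20: go right to 22.
  At 22: no left child.
  Visit 22.
  At 22: go right to 1.
    At 1: go left to 11.
      11 is a leaf — visit 11.
    Visit 1.
    At 1: go right to 4.
      At 4: go left to 30.
        30 is a leaf — visit 30.
      Visit 4.
      At 4: go right to 36.
        At 36: go left to 6.
          6 is a leaf — visit 6.
        Visit 36.
        At 36: go right to 7.
          At 7: go left to 37.
            37 is a leaf — visit 37.
          Visit 7.
          At 7: go right to 2.
            At 2: go left to 31.
              At 31: go left to 35.
                35 is a leaf — visit 35.
              Visit 31.
              At 31: no right child.
            Visit 2.
            At 2: no right child.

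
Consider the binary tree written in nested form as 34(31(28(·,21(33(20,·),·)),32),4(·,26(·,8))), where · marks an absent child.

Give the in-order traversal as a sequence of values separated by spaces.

In-order visits the left subtree, then the node, then the right subtree.
At 34: go left to 31.
  At 31: go left to 28.
    At 28: no left child.
    Visit 28.
    At 28: go right to 21.
      At 21: go left to 33.
        At 33: go left to 20.
          20 is a leaf — visit 20.
        Visit 33.
        At 33: no right child.
      Visit 21.
      At 21: no right child.
  Visit 31.
  At 31: go right to 32.
    32 is a leaf — visit 32.
Visit 34.
At 34: go right to 4.
  At 4: no left child.
  Visit 4.
  At 4: go right to 26.
    At 26: no left child.
    Visit 26.
    At 26: go right to 8.
      8 is a leaf — visit 8.

28 20 33 21 31 32 34 4 26 8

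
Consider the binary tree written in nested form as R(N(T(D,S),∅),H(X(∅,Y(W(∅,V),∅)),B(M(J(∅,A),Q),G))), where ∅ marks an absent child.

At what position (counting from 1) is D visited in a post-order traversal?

1

Post-order visits the left subtree, then the right subtree, then the node.
At R: go left to N.
  At N: go left to T.
    At T: go left to D.
      D is a leaf — visit D.
    At T: go right to S.
      S is a leaf — visit S.
    Visit T.
  At N: no right child.
  Visit N.
At R: go right to H.
  At H: go left to X.
    At X: no left child.
    At X: go right to Y.
      At Y: go left to W.
        At W: no left child.
        At W: go right to V.
          V is a leaf — visit V.
        Visit W.
      At Y: no right child.
      Visit Y.
    Visit X.
  At H: go right to B.
    At B: go left to M.
      At M: go left to J.
        At J: no left child.
        At J: go right to A.
          A is a leaf — visit A.
        Visit J.
      At M: go right to Q.
        Q is a leaf — visit Q.
      Visit M.
    At B: go right to G.
      G is a leaf — visit G.
    Visit B.
  Visit H.
Visit R.
Full post-order sequence: D, S, T, N, V, W, Y, X, A, J, Q, M, G, B, H, R.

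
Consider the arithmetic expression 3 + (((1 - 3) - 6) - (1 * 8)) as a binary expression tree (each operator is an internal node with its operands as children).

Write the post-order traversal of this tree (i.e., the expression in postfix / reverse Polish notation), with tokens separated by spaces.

3 1 3 - 6 - 1 8 * - +

Post-order on an expression tree gives postfix notation: for each operator, emit left operand, right operand, then the operator.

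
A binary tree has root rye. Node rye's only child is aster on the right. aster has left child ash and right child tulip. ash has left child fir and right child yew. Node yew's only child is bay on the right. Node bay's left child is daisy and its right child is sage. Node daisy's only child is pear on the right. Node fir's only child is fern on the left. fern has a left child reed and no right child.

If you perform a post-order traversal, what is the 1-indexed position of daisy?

5

Post-order visits the left subtree, then the right subtree, then the node.
At rye: no left child.
At rye: go right to aster.
  At aster: go left to ash.
    At ash: go left to fir.
      At fir: go left to fern.
        At fern: go left to reed.
          reed is a leaf — visit reed.
        At fern: no right child.
        Visit fern.
      At fir: no right child.
      Visit fir.
    At ash: go right to yew.
      At yew: no left child.
      At yew: go right to bay.
        At bay: go left to daisy.
          At daisy: no left child.
          At daisy: go right to pear.
            pear is a leaf — visit pear.
          Visit daisy.
        At bay: go right to sage.
          sage is a leaf — visit sage.
        Visit bay.
      Visit yew.
    Visit ash.
  At aster: go right to tulip.
    tulip is a leaf — visit tulip.
  Visit aster.
Visit rye.
Full post-order sequence: reed, fern, fir, pear, daisy, sage, bay, yew, ash, tulip, aster, rye.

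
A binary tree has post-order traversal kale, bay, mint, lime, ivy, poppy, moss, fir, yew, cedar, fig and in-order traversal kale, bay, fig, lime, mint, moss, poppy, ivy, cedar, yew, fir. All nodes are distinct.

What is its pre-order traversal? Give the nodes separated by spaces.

fig bay kale cedar moss lime mint poppy ivy yew fir

The last element of post-order is the root; it splits in-order into left and right subtrees.
Root fig: left subtree has 2 nodes {kale, bay}, right has 8 {lime, mint, moss, poppy, ivy, cedar, yew, fir}.
  Root bay: left subtree has 1 node {kale}, right has 0 { }.
  Root cedar: left subtree has 5 nodes {lime, mint, moss, poppy, ivy}, right has 2 {yew, fir}.
    Root moss: left subtree has 2 nodes {lime, mint}, right has 2 {poppy, ivy}.
      Root lime: left subtree has 0 nodes { }, right has 1 {mint}.
      Root poppy: left subtree has 0 nodes { }, right has 1 {ivy}.
    Root yew: left subtree has 0 nodes { }, right has 1 {fir}.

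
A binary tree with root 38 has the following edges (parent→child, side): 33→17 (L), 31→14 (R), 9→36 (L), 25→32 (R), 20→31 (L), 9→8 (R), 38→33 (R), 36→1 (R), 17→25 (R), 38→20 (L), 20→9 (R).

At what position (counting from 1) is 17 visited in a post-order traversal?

10

Post-order visits the left subtree, then the right subtree, then the node.
At 38: go left to 20.
  At 20: go left to 31.
    At 31: no left child.
    At 31: go right to 14.
      14 is a leaf — visit 14.
    Visit 31.
  At 20: go right to 9.
    At 9: go left to 36.
      At 36: no left child.
      At 36: go right to 1.
        1 is a leaf — visit 1.
      Visit 36.
    At 9: go right to 8.
      8 is a leaf — visit 8.
    Visit 9.
  Visit 20.
At 38: go right to 33.
  At 33: go left to 17.
    At 17: no left child.
    At 17: go right to 25.
      At 25: no left child.
      At 25: go right to 32.
        32 is a leaf — visit 32.
      Visit 25.
    Visit 17.
  At 33: no right child.
  Visit 33.
Visit 38.
Full post-order sequence: 14, 31, 1, 36, 8, 9, 20, 32, 25, 17, 33, 38.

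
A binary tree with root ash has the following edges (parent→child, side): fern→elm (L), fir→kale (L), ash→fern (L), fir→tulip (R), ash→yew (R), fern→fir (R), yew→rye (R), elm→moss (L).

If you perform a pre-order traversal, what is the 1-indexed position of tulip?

Pre-order visits the node, then its left subtree, then its right subtree.
Visit ash.
At ash: go left to fern.
  Visit fern.
  At fern: go left to elm.
    Visit elm.
    At elm: go left to moss.
      moss is a leaf — visit moss.
    At elm: no right child.
  At fern: go right to fir.
    Visit fir.
    At fir: go left to kale.
      kale is a leaf — visit kale.
    At fir: go right to tulip.
      tulip is a leaf — visit tulip.
At ash: go right to yew.
  Visit yew.
  At yew: no left child.
  At yew: go right to rye.
    rye is a leaf — visit rye.
Full pre-order sequence: ash, fern, elm, moss, fir, kale, tulip, yew, rye.

7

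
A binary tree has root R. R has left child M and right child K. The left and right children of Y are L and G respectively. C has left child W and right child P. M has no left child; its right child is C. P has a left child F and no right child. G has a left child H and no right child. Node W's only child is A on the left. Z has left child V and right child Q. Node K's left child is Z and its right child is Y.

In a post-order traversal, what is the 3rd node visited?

Post-order visits the left subtree, then the right subtree, then the node.
At R: go left to M.
  At M: no left child.
  At M: go right to C.
    At C: go left to W.
      At W: go left to A.
        A is a leaf — visit A.
      At W: no right child.
      Visit W.
    At C: go right to P.
      At P: go left to F.
        F is a leaf — visit F.
      At P: no right child.
      Visit P.
    Visit C.
  Visit M.
At R: go right to K.
  At K: go left to Z.
    At Z: go left to V.
      V is a leaf — visit V.
    At Z: go right to Q.
      Q is a leaf — visit Q.
    Visit Z.
  At K: go right to Y.
    At Y: go left to L.
      L is a leaf — visit L.
    At Y: go right to G.
      At G: go left to H.
        H is a leaf — visit H.
      At G: no right child.
      Visit G.
    Visit Y.
  Visit K.
Visit R.
Full post-order sequence: A, W, F, P, C, M, V, Q, Z, L, H, G, Y, K, R.

F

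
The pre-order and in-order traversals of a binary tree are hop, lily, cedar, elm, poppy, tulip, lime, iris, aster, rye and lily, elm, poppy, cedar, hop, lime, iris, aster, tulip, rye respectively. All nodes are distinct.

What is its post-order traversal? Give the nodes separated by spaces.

poppy elm cedar lily aster iris lime rye tulip hop

The first element of pre-order is the root; it splits in-order into left and right subtrees.
Root hop: left subtree has 4 nodes {lily, elm, poppy, cedar}, right has 5 {lime, iris, aster, tulip, rye}.
  Root lily: left subtree has 0 nodes { }, right has 3 {elm, poppy, cedar}.
    Root cedar: left subtree has 2 nodes {elm, poppy}, right has 0 { }.
      Root elm: left subtree has 0 nodes { }, right has 1 {poppy}.
  Root tulip: left subtree has 3 nodes {lime, iris, aster}, right has 1 {rye}.
    Root lime: left subtree has 0 nodes { }, right has 2 {iris, aster}.
      Root iris: left subtree has 0 nodes { }, right has 1 {aster}.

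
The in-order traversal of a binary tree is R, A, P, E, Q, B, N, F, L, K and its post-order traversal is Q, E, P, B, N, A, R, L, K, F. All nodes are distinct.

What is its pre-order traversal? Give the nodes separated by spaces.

The last element of post-order is the root; it splits in-order into left and right subtrees.
Root F: left subtree has 7 nodes {R, A, P, E, Q, B, N}, right has 2 {L, K}.
  Root R: left subtree has 0 nodes { }, right has 6 {A, P, E, Q, B, N}.
    Root A: left subtree has 0 nodes { }, right has 5 {P, E, Q, B, N}.
      Root N: left subtree has 4 nodes {P, E, Q, B}, right has 0 { }.
        Root B: left subtree has 3 nodes {P, E, Q}, right has 0 { }.
          Root P: left subtree has 0 nodes { }, right has 2 {E, Q}.
            Root E: left subtree has 0 nodes { }, right has 1 {Q}.
  Root K: left subtree has 1 node {L}, right has 0 { }.

F R A N B P E Q K L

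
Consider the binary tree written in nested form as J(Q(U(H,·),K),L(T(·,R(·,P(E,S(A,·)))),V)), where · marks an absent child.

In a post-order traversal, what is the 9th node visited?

R

Post-order visits the left subtree, then the right subtree, then the node.
At J: go left to Q.
  At Q: go left to U.
    At U: go left to H.
      H is a leaf — visit H.
    At U: no right child.
    Visit U.
  At Q: go right to K.
    K is a leaf — visit K.
  Visit Q.
At J: go right to L.
  At L: go left to T.
    At T: no left child.
    At T: go right to R.
      At R: no left child.
      At R: go right to P.
        At P: go left to E.
          E is a leaf — visit E.
        At P: go right to S.
          At S: go left to A.
            A is a leaf — visit A.
          At S: no right child.
          Visit S.
        Visit P.
      Visit R.
    Visit T.
  At L: go right to V.
    V is a leaf — visit V.
  Visit L.
Visit J.
Full post-order sequence: H, U, K, Q, E, A, S, P, R, T, V, L, J.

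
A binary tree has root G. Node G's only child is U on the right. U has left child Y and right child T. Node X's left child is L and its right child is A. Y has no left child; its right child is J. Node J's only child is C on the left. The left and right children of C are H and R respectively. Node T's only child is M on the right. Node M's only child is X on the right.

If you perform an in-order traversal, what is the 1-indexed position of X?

11

In-order visits the left subtree, then the node, then the right subtree.
At G: no left child.
Visit G.
At G: go right to U.
  At U: go left to Y.
    At Y: no left child.
    Visit Y.
    At Y: go right to J.
      At J: go left to C.
        At C: go left to H.
          H is a leaf — visit H.
        Visit C.
        At C: go right to R.
          R is a leaf — visit R.
      Visit J.
      At J: no right child.
  Visit U.
  At U: go right to T.
    At T: no left child.
    Visit T.
    At T: go right to M.
      At M: no left child.
      Visit M.
      At M: go right to X.
        At X: go left to L.
          L is a leaf — visit L.
        Visit X.
        At X: go right to A.
          A is a leaf — visit A.
Full in-order sequence: G, Y, H, C, R, J, U, T, M, L, X, A.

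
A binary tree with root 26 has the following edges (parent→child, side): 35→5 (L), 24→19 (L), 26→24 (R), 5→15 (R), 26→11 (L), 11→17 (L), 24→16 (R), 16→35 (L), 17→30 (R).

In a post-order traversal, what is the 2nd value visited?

Post-order visits the left subtree, then the right subtree, then the node.
At 26: go left to 11.
  At 11: go left to 17.
    At 17: no left child.
    At 17: go right to 30.
      30 is a leaf — visit 30.
    Visit 17.
  At 11: no right child.
  Visit 11.
At 26: go right to 24.
  At 24: go left to 19.
    19 is a leaf — visit 19.
  At 24: go right to 16.
    At 16: go left to 35.
      At 35: go left to 5.
        At 5: no left child.
        At 5: go right to 15.
          15 is a leaf — visit 15.
        Visit 5.
      At 35: no right child.
      Visit 35.
    At 16: no right child.
    Visit 16.
  Visit 24.
Visit 26.
Full post-order sequence: 30, 17, 11, 19, 15, 5, 35, 16, 24, 26.

17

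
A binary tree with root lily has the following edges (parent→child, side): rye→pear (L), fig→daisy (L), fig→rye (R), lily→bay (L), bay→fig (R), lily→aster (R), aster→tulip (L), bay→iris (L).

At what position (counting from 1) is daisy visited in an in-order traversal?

In-order visits the left subtree, then the node, then the right subtree.
At lily: go left to bay.
  At bay: go left to iris.
    iris is a leaf — visit iris.
  Visit bay.
  At bay: go right to fig.
    At fig: go left to daisy.
      daisy is a leaf — visit daisy.
    Visit fig.
    At fig: go right to rye.
      At rye: go left to pear.
        pear is a leaf — visit pear.
      Visit rye.
      At rye: no right child.
Visit lily.
At lily: go right to aster.
  At aster: go left to tulip.
    tulip is a leaf — visit tulip.
  Visit aster.
  At aster: no right child.
Full in-order sequence: iris, bay, daisy, fig, pear, rye, lily, tulip, aster.

3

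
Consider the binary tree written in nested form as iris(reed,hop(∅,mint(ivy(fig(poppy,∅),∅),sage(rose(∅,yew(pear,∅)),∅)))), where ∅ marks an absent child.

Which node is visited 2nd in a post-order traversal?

Post-order visits the left subtree, then the right subtree, then the node.
At iris: go left to reed.
  reed is a leaf — visit reed.
At iris: go right to hop.
  At hop: no left child.
  At hop: go right to mint.
    At mint: go left to ivy.
      At ivy: go left to fig.
        At fig: go left to poppy.
          poppy is a leaf — visit poppy.
        At fig: no right child.
        Visit fig.
      At ivy: no right child.
      Visit ivy.
    At mint: go right to sage.
      At sage: go left to rose.
        At rose: no left child.
        At rose: go right to yew.
          At yew: go left to pear.
            pear is a leaf — visit pear.
          At yew: no right child.
          Visit yew.
        Visit rose.
      At sage: no right child.
      Visit sage.
    Visit mint.
  Visit hop.
Visit iris.
Full post-order sequence: reed, poppy, fig, ivy, pear, yew, rose, sage, mint, hop, iris.

poppy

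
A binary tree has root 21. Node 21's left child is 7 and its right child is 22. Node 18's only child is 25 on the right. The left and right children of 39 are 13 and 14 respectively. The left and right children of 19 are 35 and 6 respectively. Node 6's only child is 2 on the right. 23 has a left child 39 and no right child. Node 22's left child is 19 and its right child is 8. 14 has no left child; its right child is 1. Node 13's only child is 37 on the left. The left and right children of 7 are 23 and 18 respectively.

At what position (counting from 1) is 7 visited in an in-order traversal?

7

In-order visits the left subtree, then the node, then the right subtree.
At 21: go left to 7.
  At 7: go left to 23.
    At 23: go left to 39.
      At 39: go left to 13.
        At 13: go left to 37.
          37 is a leaf — visit 37.
        Visit 13.
        At 13: no right child.
      Visit 39.
      At 39: go right to 14.
        At 14: no left child.
        Visit 14.
        At 14: go right to 1.
          1 is a leaf — visit 1.
    Visit 23.
    At 23: no right child.
  Visit 7.
  At 7: go right to 18.
    At 18: no left child.
    Visit 18.
    At 18: go right to 25.
      25 is a leaf — visit 25.
Visit 21.
At 21: go right to 22.
  At 22: go left to 19.
    At 19: go left to 35.
      35 is a leaf — visit 35.
    Visit 19.
    At 19: go right to 6.
      At 6: no left child.
      Visit 6.
      At 6: go right to 2.
        2 is a leaf — visit 2.
  Visit 22.
  At 22: go right to 8.
    8 is a leaf — visit 8.
Full in-order sequence: 37, 13, 39, 14, 1, 23, 7, 18, 25, 21, 35, 19, 6, 2, 22, 8.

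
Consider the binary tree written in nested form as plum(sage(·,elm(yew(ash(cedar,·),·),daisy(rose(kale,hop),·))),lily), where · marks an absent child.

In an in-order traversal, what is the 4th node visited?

In-order visits the left subtree, then the node, then the right subtree.
At plum: go left to sage.
  At sage: no left child.
  Visit sage.
  At sage: go right to elm.
    At elm: go left to yew.
      At yew: go left to ash.
        At ash: go left to cedar.
          cedar is a leaf — visit cedar.
        Visit ash.
        At ash: no right child.
      Visit yew.
      At yew: no right child.
    Visit elm.
    At elm: go right to daisy.
      At daisy: go left to rose.
        At rose: go left to kale.
          kale is a leaf — visit kale.
        Visit rose.
        At rose: go right to hop.
          hop is a leaf — visit hop.
      Visit daisy.
      At daisy: no right child.
Visit plum.
At plum: go right to lily.
  lily is a leaf — visit lily.
Full in-order sequence: sage, cedar, ash, yew, elm, kale, rose, hop, daisy, plum, lily.

yew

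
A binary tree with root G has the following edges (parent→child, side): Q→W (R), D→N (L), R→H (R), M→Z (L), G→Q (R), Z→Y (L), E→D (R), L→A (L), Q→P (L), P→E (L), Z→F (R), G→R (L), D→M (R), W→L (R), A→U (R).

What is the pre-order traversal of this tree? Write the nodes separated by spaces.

G R H Q P E D N M Z Y F W L A U

Pre-order visits the node, then its left subtree, then its right subtree.
Visit G.
At G: go left to R.
  Visit R.
  At R: no left child.
  At R: go right to H.
    H is a leaf — visit H.
At G: go right to Q.
  Visit Q.
  At Q: go left to P.
    Visit P.
    At P: go left to E.
      Visit E.
      At E: no left child.
      At E: go right to D.
        Visit D.
        At D: go left to N.
          N is a leaf — visit N.
        At D: go right to M.
          Visit M.
          At M: go left to Z.
            Visit Z.
            At Z: go left to Y.
              Y is a leaf — visit Y.
            At Z: go right to F.
              F is a leaf — visit F.
          At M: no right child.
    At P: no right child.
  At Q: go right to W.
    Visit W.
    At W: no left child.
    At W: go right to L.
      Visit L.
      At L: go left to A.
        Visit A.
        At A: no left child.
        At A: go right to U.
          U is a leaf — visit U.
      At L: no right child.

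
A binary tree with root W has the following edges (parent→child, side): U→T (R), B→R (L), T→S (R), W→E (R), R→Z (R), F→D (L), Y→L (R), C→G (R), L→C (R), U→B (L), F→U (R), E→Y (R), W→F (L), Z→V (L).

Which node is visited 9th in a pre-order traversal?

T

Pre-order visits the node, then its left subtree, then its right subtree.
Visit W.
At W: go left to F.
  Visit F.
  At F: go left to D.
    D is a leaf — visit D.
  At F: go right to U.
    Visit U.
    At U: go left to B.
      Visit B.
      At B: go left to R.
        Visit R.
        At R: no left child.
        At R: go right to Z.
          Visit Z.
          At Z: go left to V.
            V is a leaf — visit V.
          At Z: no right child.
      At B: no right child.
    At U: go right to T.
      Visit T.
      At T: no left child.
      At T: go right to S.
        S is a leaf — visit S.
At W: go right to E.
  Visit E.
  At E: no left child.
  At E: go right to Y.
    Visit Y.
    At Y: no left child.
    At Y: go right to L.
      Visit L.
      At L: no left child.
      At L: go right to C.
        Visit C.
        At C: no left child.
        At C: go right to G.
          G is a leaf — visit G.
Full pre-order sequence: W, F, D, U, B, R, Z, V, T, S, E, Y, L, C, G.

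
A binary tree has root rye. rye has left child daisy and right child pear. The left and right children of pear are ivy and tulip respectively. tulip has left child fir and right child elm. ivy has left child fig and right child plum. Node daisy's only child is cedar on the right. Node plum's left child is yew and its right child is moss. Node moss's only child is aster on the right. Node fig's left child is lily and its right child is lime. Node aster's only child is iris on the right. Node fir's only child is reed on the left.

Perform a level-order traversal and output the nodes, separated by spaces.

rye daisy pear cedar ivy tulip fig plum fir elm lily lime yew moss reed aster iris

Level-order visits nodes level by level from the root, left to right within each level.
Level 0: rye
Level 1: daisy, pear
Level 2: cedar, ivy, tulip
Level 3: fig, plum, fir, elm
Level 4: lily, lime, yew, moss, reed
Level 5: aster
Level 6: iris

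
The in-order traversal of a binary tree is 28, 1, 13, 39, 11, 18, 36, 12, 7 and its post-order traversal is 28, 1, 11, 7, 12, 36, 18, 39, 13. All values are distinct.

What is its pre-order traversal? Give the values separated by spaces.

The last element of post-order is the root; it splits in-order into left and right subtrees.
Root 13: left subtree has 2 nodes {28, 1}, right has 6 {39, 11, 18, 36, 12, 7}.
  Root 1: left subtree has 1 node {28}, right has 0 { }.
  Root 39: left subtree has 0 nodes { }, right has 5 {11, 18, 36, 12, 7}.
    Root 18: left subtree has 1 node {11}, right has 3 {36, 12, 7}.
      Root 36: left subtree has 0 nodes { }, right has 2 {12, 7}.
        Root 12: left subtree has 0 nodes { }, right has 1 {7}.

13 1 28 39 18 11 36 12 7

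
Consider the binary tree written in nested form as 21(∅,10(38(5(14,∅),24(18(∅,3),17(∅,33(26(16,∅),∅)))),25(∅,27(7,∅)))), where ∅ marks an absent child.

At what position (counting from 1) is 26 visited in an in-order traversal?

10

In-order visits the left subtree, then the node, then the right subtree.
At 21: no left child.
Visit 21.
At 21: go right to 10.
  At 10: go left to 38.
    At 38: go left to 5.
      At 5: go left to 14.
        14 is a leaf — visit 14.
      Visit 5.
      At 5: no right child.
    Visit 38.
    At 38: go right to 24.
      At 24: go left to 18.
        At 18: no left child.
        Visit 18.
        At 18: go right to 3.
          3 is a leaf — visit 3.
      Visit 24.
      At 24: go right to 17.
        At 17: no left child.
        Visit 17.
        At 17: go right to 33.
          At 33: go left to 26.
            At 26: go left to 16.
              16 is a leaf — visit 16.
            Visit 26.
            At 26: no right child.
          Visit 33.
          At 33: no right child.
  Visit 10.
  At 10: go right to 25.
    At 25: no left child.
    Visit 25.
    At 25: go right to 27.
      At 27: go left to 7.
        7 is a leaf — visit 7.
      Visit 27.
      At 27: no right child.
Full in-order sequence: 21, 14, 5, 38, 18, 3, 24, 17, 16, 26, 33, 10, 25, 7, 27.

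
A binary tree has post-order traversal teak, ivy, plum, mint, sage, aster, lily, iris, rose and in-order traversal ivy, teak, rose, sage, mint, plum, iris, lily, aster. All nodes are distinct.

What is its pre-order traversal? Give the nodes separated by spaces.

The last element of post-order is the root; it splits in-order into left and right subtrees.
Root rose: left subtree has 2 nodes {ivy, teak}, right has 6 {sage, mint, plum, iris, lily, aster}.
  Root ivy: left subtree has 0 nodes { }, right has 1 {teak}.
  Root iris: left subtree has 3 nodes {sage, mint, plum}, right has 2 {lily, aster}.
    Root sage: left subtree has 0 nodes { }, right has 2 {mint, plum}.
      Root mint: left subtree has 0 nodes { }, right has 1 {plum}.
    Root lily: left subtree has 0 nodes { }, right has 1 {aster}.

rose ivy teak iris sage mint plum lily aster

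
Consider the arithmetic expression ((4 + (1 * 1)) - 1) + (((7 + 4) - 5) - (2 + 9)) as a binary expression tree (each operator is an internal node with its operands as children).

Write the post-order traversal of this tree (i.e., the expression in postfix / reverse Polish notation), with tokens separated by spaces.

4 1 1 * + 1 - 7 4 + 5 - 2 9 + - +

Post-order on an expression tree gives postfix notation: for each operator, emit left operand, right operand, then the operator.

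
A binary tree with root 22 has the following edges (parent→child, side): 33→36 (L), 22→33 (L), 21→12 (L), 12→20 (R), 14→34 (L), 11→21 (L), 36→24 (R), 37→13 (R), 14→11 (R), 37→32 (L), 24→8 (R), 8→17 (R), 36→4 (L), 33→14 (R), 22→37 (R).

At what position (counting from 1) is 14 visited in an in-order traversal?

In-order visits the left subtree, then the node, then the right subtree.
At 22: go left to 33.
  At 33: go left to 36.
    At 36: go left to 4.
      4 is a leaf — visit 4.
    Visit 36.
    At 36: go right to 24.
      At 24: no left child.
      Visit 24.
      At 24: go right to 8.
        At 8: no left child.
        Visit 8.
        At 8: go right to 17.
          17 is a leaf — visit 17.
  Visit 33.
  At 33: go right to 14.
    At 14: go left to 34.
      34 is a leaf — visit 34.
    Visit 14.
    At 14: go right to 11.
      At 11: go left to 21.
        At 21: go left to 12.
          At 12: no left child.
          Visit 12.
          At 12: go right to 20.
            20 is a leaf — visit 20.
        Visit 21.
        At 21: no right child.
      Visit 11.
      At 11: no right child.
Visit 22.
At 22: go right to 37.
  At 37: go left to 32.
    32 is a leaf — visit 32.
  Visit 37.
  At 37: go right to 13.
    13 is a leaf — visit 13.
Full in-order sequence: 4, 36, 24, 8, 17, 33, 34, 14, 12, 20, 21, 11, 22, 32, 37, 13.

8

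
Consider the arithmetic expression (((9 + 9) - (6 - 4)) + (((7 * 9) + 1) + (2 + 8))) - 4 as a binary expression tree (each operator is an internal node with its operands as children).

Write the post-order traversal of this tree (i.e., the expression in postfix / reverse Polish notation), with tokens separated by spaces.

9 9 + 6 4 - - 7 9 * 1 + 2 8 + + + 4 -

Post-order on an expression tree gives postfix notation: for each operator, emit left operand, right operand, then the operator.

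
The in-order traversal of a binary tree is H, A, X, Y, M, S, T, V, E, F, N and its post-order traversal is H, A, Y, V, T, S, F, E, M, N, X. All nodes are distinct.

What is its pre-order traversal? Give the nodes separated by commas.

X, A, H, N, M, Y, E, S, T, V, F

The last element of post-order is the root; it splits in-order into left and right subtrees.
Root X: left subtree has 2 nodes {H, A}, right has 8 {Y, M, S, T, V, E, F, N}.
  Root A: left subtree has 1 node {H}, right has 0 { }.
  Root N: left subtree has 7 nodes {Y, M, S, T, V, E, F}, right has 0 { }.
    Root M: left subtree has 1 node {Y}, right has 5 {S, T, V, E, F}.
      Root E: left subtree has 3 nodes {S, T, V}, right has 1 {F}.
        Root S: left subtree has 0 nodes { }, right has 2 {T, V}.
          Root T: left subtree has 0 nodes { }, right has 1 {V}.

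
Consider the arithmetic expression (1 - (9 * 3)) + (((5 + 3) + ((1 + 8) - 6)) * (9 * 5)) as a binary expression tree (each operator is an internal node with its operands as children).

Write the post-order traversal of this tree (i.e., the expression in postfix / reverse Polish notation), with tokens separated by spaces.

1 9 3 * - 5 3 + 1 8 + 6 - + 9 5 * * +

Post-order on an expression tree gives postfix notation: for each operator, emit left operand, right operand, then the operator.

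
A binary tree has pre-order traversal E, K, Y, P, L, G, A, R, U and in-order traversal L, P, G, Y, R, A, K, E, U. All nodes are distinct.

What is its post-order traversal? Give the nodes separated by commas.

The first element of pre-order is the root; it splits in-order into left and right subtrees.
Root E: left subtree has 7 nodes {L, P, G, Y, R, A, K}, right has 1 {U}.
  Root K: left subtree has 6 nodes {L, P, G, Y, R, A}, right has 0 { }.
    Root Y: left subtree has 3 nodes {L, P, G}, right has 2 {R, A}.
      Root P: left subtree has 1 node {L}, right has 1 {G}.
      Root A: left subtree has 1 node {R}, right has 0 { }.

L, G, P, R, A, Y, K, U, E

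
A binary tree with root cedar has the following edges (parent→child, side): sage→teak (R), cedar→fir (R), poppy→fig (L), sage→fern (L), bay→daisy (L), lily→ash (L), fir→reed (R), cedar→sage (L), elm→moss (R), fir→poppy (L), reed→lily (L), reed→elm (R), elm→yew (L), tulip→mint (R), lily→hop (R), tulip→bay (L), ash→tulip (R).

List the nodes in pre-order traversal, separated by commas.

Pre-order visits the node, then its left subtree, then its right subtree.
Visit cedar.
At cedar: go left to sage.
  Visit sage.
  At sage: go left to fern.
    fern is a leaf — visit fern.
  At sage: go right to teak.
    teak is a leaf — visit teak.
At cedar: go right to fir.
  Visit fir.
  At fir: go left to poppy.
    Visit poppy.
    At poppy: go left to fig.
      fig is a leaf — visit fig.
    At poppy: no right child.
  At fir: go right to reed.
    Visit reed.
    At reed: go left to lily.
      Visit lily.
      At lily: go left to ash.
        Visit ash.
        At ash: no left child.
        At ash: go right to tulip.
          Visit tulip.
          At tulip: go left to bay.
            Visit bay.
            At bay: go left to daisy.
              daisy is a leaf — visit daisy.
            At bay: no right child.
          At tulip: go right to mint.
            mint is a leaf — visit mint.
      At lily: go right to hop.
        hop is a leaf — visit hop.
    At reed: go right to elm.
      Visit elm.
      At elm: go left to yew.
        yew is a leaf — visit yew.
      At elm: go right to moss.
        moss is a leaf — visit moss.

cedar, sage, fern, teak, fir, poppy, fig, reed, lily, ash, tulip, bay, daisy, mint, hop, elm, yew, moss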